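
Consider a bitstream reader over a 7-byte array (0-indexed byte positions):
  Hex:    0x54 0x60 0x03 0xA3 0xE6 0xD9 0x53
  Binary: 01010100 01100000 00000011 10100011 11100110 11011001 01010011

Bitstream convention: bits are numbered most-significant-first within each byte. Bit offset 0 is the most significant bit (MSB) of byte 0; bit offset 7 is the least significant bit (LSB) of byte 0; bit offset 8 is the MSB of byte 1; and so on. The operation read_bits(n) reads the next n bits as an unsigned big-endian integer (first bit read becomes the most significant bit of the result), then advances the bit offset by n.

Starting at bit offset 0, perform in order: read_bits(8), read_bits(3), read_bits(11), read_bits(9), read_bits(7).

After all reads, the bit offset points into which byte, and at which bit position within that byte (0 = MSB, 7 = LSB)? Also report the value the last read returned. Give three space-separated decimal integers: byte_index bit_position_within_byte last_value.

Read 1: bits[0:8] width=8 -> value=84 (bin 01010100); offset now 8 = byte 1 bit 0; 48 bits remain
Read 2: bits[8:11] width=3 -> value=3 (bin 011); offset now 11 = byte 1 bit 3; 45 bits remain
Read 3: bits[11:22] width=11 -> value=0 (bin 00000000000); offset now 22 = byte 2 bit 6; 34 bits remain
Read 4: bits[22:31] width=9 -> value=465 (bin 111010001); offset now 31 = byte 3 bit 7; 25 bits remain
Read 5: bits[31:38] width=7 -> value=121 (bin 1111001); offset now 38 = byte 4 bit 6; 18 bits remain

Answer: 4 6 121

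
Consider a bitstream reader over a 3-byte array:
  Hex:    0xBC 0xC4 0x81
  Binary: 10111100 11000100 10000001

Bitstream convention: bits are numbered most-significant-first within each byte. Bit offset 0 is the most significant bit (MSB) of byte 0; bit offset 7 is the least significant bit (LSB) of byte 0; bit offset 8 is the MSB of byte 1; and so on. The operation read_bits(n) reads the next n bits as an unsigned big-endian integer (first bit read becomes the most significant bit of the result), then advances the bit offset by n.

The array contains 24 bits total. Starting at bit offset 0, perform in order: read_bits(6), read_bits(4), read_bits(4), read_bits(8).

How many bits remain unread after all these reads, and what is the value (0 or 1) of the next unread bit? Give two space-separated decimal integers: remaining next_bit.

Read 1: bits[0:6] width=6 -> value=47 (bin 101111); offset now 6 = byte 0 bit 6; 18 bits remain
Read 2: bits[6:10] width=4 -> value=3 (bin 0011); offset now 10 = byte 1 bit 2; 14 bits remain
Read 3: bits[10:14] width=4 -> value=1 (bin 0001); offset now 14 = byte 1 bit 6; 10 bits remain
Read 4: bits[14:22] width=8 -> value=32 (bin 00100000); offset now 22 = byte 2 bit 6; 2 bits remain

Answer: 2 0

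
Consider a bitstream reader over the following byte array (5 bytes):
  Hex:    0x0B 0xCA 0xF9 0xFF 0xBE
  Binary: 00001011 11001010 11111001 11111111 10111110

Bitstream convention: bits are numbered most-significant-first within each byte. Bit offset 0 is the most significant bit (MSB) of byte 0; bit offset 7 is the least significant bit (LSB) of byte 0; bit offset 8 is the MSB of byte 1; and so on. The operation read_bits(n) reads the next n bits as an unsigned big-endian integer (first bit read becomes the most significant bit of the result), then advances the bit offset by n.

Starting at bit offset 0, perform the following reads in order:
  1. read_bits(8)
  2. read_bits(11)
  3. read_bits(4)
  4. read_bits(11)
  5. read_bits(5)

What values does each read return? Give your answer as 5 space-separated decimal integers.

Answer: 11 1623 12 2046 31

Derivation:
Read 1: bits[0:8] width=8 -> value=11 (bin 00001011); offset now 8 = byte 1 bit 0; 32 bits remain
Read 2: bits[8:19] width=11 -> value=1623 (bin 11001010111); offset now 19 = byte 2 bit 3; 21 bits remain
Read 3: bits[19:23] width=4 -> value=12 (bin 1100); offset now 23 = byte 2 bit 7; 17 bits remain
Read 4: bits[23:34] width=11 -> value=2046 (bin 11111111110); offset now 34 = byte 4 bit 2; 6 bits remain
Read 5: bits[34:39] width=5 -> value=31 (bin 11111); offset now 39 = byte 4 bit 7; 1 bits remain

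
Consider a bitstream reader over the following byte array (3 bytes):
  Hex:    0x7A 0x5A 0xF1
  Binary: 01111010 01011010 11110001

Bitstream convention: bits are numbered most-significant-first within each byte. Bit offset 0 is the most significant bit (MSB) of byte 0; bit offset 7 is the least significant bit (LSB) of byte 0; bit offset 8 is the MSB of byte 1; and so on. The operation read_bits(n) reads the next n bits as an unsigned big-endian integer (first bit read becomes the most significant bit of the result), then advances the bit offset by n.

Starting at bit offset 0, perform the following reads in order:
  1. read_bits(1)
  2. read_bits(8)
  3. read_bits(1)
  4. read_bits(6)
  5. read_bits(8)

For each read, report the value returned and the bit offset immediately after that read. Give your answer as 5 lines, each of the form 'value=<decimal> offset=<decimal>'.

Read 1: bits[0:1] width=1 -> value=0 (bin 0); offset now 1 = byte 0 bit 1; 23 bits remain
Read 2: bits[1:9] width=8 -> value=244 (bin 11110100); offset now 9 = byte 1 bit 1; 15 bits remain
Read 3: bits[9:10] width=1 -> value=1 (bin 1); offset now 10 = byte 1 bit 2; 14 bits remain
Read 4: bits[10:16] width=6 -> value=26 (bin 011010); offset now 16 = byte 2 bit 0; 8 bits remain
Read 5: bits[16:24] width=8 -> value=241 (bin 11110001); offset now 24 = byte 3 bit 0; 0 bits remain

Answer: value=0 offset=1
value=244 offset=9
value=1 offset=10
value=26 offset=16
value=241 offset=24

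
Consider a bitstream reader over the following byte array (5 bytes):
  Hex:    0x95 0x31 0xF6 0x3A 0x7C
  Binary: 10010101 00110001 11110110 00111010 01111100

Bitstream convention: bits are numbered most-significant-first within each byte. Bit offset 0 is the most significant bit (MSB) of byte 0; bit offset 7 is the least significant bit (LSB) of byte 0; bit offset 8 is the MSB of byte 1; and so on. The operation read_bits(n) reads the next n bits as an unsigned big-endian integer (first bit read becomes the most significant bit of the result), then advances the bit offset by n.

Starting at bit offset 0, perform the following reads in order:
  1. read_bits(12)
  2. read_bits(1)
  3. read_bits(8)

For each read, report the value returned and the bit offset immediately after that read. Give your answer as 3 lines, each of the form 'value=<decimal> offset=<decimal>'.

Read 1: bits[0:12] width=12 -> value=2387 (bin 100101010011); offset now 12 = byte 1 bit 4; 28 bits remain
Read 2: bits[12:13] width=1 -> value=0 (bin 0); offset now 13 = byte 1 bit 5; 27 bits remain
Read 3: bits[13:21] width=8 -> value=62 (bin 00111110); offset now 21 = byte 2 bit 5; 19 bits remain

Answer: value=2387 offset=12
value=0 offset=13
value=62 offset=21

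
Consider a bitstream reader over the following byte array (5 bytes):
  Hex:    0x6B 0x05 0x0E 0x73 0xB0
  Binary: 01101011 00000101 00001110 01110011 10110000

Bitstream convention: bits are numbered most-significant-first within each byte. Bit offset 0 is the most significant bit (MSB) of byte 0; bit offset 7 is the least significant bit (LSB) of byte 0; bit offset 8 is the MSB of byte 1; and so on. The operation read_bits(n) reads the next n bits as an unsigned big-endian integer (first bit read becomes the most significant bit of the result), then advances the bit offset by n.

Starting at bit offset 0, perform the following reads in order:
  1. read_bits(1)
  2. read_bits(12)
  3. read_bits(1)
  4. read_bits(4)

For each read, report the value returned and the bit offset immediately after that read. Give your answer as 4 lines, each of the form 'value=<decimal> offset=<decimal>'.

Answer: value=0 offset=1
value=3424 offset=13
value=1 offset=14
value=4 offset=18

Derivation:
Read 1: bits[0:1] width=1 -> value=0 (bin 0); offset now 1 = byte 0 bit 1; 39 bits remain
Read 2: bits[1:13] width=12 -> value=3424 (bin 110101100000); offset now 13 = byte 1 bit 5; 27 bits remain
Read 3: bits[13:14] width=1 -> value=1 (bin 1); offset now 14 = byte 1 bit 6; 26 bits remain
Read 4: bits[14:18] width=4 -> value=4 (bin 0100); offset now 18 = byte 2 bit 2; 22 bits remain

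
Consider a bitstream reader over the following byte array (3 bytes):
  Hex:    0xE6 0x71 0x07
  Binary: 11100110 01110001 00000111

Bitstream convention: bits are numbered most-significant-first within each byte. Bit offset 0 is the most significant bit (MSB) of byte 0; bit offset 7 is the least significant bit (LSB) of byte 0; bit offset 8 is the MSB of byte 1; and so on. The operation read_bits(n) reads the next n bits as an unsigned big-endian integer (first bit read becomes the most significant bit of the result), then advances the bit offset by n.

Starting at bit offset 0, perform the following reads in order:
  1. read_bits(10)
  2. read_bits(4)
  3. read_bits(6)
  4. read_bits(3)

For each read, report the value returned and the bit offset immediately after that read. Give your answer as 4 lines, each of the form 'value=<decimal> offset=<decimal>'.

Read 1: bits[0:10] width=10 -> value=921 (bin 1110011001); offset now 10 = byte 1 bit 2; 14 bits remain
Read 2: bits[10:14] width=4 -> value=12 (bin 1100); offset now 14 = byte 1 bit 6; 10 bits remain
Read 3: bits[14:20] width=6 -> value=16 (bin 010000); offset now 20 = byte 2 bit 4; 4 bits remain
Read 4: bits[20:23] width=3 -> value=3 (bin 011); offset now 23 = byte 2 bit 7; 1 bits remain

Answer: value=921 offset=10
value=12 offset=14
value=16 offset=20
value=3 offset=23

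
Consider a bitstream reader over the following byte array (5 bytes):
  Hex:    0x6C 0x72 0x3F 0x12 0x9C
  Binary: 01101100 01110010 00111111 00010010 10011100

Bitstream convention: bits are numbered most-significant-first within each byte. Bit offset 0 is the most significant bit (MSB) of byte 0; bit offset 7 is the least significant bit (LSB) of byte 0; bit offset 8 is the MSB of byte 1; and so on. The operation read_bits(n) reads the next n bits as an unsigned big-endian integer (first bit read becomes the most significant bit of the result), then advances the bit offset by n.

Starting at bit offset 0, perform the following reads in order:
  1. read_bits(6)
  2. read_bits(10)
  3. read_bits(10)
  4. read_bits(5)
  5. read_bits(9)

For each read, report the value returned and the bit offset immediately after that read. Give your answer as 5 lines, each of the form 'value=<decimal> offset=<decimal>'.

Read 1: bits[0:6] width=6 -> value=27 (bin 011011); offset now 6 = byte 0 bit 6; 34 bits remain
Read 2: bits[6:16] width=10 -> value=114 (bin 0001110010); offset now 16 = byte 2 bit 0; 24 bits remain
Read 3: bits[16:26] width=10 -> value=252 (bin 0011111100); offset now 26 = byte 3 bit 2; 14 bits remain
Read 4: bits[26:31] width=5 -> value=9 (bin 01001); offset now 31 = byte 3 bit 7; 9 bits remain
Read 5: bits[31:40] width=9 -> value=156 (bin 010011100); offset now 40 = byte 5 bit 0; 0 bits remain

Answer: value=27 offset=6
value=114 offset=16
value=252 offset=26
value=9 offset=31
value=156 offset=40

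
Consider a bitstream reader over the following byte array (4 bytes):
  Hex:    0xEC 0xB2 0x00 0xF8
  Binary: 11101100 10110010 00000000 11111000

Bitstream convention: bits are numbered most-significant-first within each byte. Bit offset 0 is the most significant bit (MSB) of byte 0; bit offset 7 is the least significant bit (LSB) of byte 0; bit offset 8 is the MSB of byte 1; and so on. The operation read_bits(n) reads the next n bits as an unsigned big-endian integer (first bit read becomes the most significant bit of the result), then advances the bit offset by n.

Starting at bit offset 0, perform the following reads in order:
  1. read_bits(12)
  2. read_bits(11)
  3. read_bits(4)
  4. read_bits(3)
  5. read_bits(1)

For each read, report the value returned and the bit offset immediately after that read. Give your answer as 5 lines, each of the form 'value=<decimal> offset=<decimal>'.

Answer: value=3787 offset=12
value=256 offset=23
value=7 offset=27
value=6 offset=30
value=0 offset=31

Derivation:
Read 1: bits[0:12] width=12 -> value=3787 (bin 111011001011); offset now 12 = byte 1 bit 4; 20 bits remain
Read 2: bits[12:23] width=11 -> value=256 (bin 00100000000); offset now 23 = byte 2 bit 7; 9 bits remain
Read 3: bits[23:27] width=4 -> value=7 (bin 0111); offset now 27 = byte 3 bit 3; 5 bits remain
Read 4: bits[27:30] width=3 -> value=6 (bin 110); offset now 30 = byte 3 bit 6; 2 bits remain
Read 5: bits[30:31] width=1 -> value=0 (bin 0); offset now 31 = byte 3 bit 7; 1 bits remain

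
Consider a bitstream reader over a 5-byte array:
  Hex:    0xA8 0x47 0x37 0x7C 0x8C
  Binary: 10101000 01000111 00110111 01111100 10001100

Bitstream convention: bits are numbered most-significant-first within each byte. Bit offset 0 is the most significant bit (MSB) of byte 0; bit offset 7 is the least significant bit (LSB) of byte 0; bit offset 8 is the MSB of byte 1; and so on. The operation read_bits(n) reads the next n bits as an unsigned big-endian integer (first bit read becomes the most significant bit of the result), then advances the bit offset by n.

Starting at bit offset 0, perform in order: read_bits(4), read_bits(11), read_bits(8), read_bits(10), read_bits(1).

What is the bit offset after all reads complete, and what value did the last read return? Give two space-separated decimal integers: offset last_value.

Answer: 34 0

Derivation:
Read 1: bits[0:4] width=4 -> value=10 (bin 1010); offset now 4 = byte 0 bit 4; 36 bits remain
Read 2: bits[4:15] width=11 -> value=1059 (bin 10000100011); offset now 15 = byte 1 bit 7; 25 bits remain
Read 3: bits[15:23] width=8 -> value=155 (bin 10011011); offset now 23 = byte 2 bit 7; 17 bits remain
Read 4: bits[23:33] width=10 -> value=761 (bin 1011111001); offset now 33 = byte 4 bit 1; 7 bits remain
Read 5: bits[33:34] width=1 -> value=0 (bin 0); offset now 34 = byte 4 bit 2; 6 bits remain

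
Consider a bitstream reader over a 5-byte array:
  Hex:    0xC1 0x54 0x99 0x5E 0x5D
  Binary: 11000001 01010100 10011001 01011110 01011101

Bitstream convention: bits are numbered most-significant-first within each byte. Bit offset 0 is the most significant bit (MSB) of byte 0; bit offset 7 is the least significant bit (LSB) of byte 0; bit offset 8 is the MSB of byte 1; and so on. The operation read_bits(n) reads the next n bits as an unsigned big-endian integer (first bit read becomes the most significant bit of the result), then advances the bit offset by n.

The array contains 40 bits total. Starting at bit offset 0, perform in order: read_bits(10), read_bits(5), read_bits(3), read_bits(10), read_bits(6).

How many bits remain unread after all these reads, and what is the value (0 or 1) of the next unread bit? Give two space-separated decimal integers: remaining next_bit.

Answer: 6 0

Derivation:
Read 1: bits[0:10] width=10 -> value=773 (bin 1100000101); offset now 10 = byte 1 bit 2; 30 bits remain
Read 2: bits[10:15] width=5 -> value=10 (bin 01010); offset now 15 = byte 1 bit 7; 25 bits remain
Read 3: bits[15:18] width=3 -> value=2 (bin 010); offset now 18 = byte 2 bit 2; 22 bits remain
Read 4: bits[18:28] width=10 -> value=405 (bin 0110010101); offset now 28 = byte 3 bit 4; 12 bits remain
Read 5: bits[28:34] width=6 -> value=57 (bin 111001); offset now 34 = byte 4 bit 2; 6 bits remain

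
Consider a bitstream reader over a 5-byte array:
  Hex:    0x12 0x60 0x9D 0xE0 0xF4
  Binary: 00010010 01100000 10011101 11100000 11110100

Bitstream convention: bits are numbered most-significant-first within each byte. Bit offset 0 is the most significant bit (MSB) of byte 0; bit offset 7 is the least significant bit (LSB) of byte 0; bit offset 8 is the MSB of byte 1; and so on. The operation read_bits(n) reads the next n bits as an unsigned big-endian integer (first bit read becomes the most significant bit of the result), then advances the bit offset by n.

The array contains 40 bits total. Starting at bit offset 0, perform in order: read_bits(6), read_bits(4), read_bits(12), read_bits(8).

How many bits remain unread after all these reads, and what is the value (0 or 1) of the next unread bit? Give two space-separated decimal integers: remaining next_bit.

Answer: 10 0

Derivation:
Read 1: bits[0:6] width=6 -> value=4 (bin 000100); offset now 6 = byte 0 bit 6; 34 bits remain
Read 2: bits[6:10] width=4 -> value=9 (bin 1001); offset now 10 = byte 1 bit 2; 30 bits remain
Read 3: bits[10:22] width=12 -> value=2087 (bin 100000100111); offset now 22 = byte 2 bit 6; 18 bits remain
Read 4: bits[22:30] width=8 -> value=120 (bin 01111000); offset now 30 = byte 3 bit 6; 10 bits remain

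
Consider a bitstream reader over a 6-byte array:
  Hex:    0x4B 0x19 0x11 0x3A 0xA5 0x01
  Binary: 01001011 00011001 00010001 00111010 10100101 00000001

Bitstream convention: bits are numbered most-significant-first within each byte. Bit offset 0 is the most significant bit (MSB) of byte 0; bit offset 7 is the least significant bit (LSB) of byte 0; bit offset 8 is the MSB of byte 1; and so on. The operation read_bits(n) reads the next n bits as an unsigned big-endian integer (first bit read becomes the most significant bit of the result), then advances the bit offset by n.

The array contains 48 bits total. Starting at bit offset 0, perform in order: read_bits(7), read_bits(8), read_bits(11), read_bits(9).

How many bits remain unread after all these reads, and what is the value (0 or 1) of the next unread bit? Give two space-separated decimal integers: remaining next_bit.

Read 1: bits[0:7] width=7 -> value=37 (bin 0100101); offset now 7 = byte 0 bit 7; 41 bits remain
Read 2: bits[7:15] width=8 -> value=140 (bin 10001100); offset now 15 = byte 1 bit 7; 33 bits remain
Read 3: bits[15:26] width=11 -> value=1092 (bin 10001000100); offset now 26 = byte 3 bit 2; 22 bits remain
Read 4: bits[26:35] width=9 -> value=469 (bin 111010101); offset now 35 = byte 4 bit 3; 13 bits remain

Answer: 13 0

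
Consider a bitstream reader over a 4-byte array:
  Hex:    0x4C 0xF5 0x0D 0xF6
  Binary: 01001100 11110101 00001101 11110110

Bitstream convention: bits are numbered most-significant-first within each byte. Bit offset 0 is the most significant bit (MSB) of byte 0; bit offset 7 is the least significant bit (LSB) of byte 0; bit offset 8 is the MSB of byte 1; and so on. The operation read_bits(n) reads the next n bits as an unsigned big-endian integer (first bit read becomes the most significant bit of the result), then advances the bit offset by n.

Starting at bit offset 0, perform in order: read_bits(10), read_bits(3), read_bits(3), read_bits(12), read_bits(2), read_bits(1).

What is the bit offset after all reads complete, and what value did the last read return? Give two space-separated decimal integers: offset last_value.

Read 1: bits[0:10] width=10 -> value=307 (bin 0100110011); offset now 10 = byte 1 bit 2; 22 bits remain
Read 2: bits[10:13] width=3 -> value=6 (bin 110); offset now 13 = byte 1 bit 5; 19 bits remain
Read 3: bits[13:16] width=3 -> value=5 (bin 101); offset now 16 = byte 2 bit 0; 16 bits remain
Read 4: bits[16:28] width=12 -> value=223 (bin 000011011111); offset now 28 = byte 3 bit 4; 4 bits remain
Read 5: bits[28:30] width=2 -> value=1 (bin 01); offset now 30 = byte 3 bit 6; 2 bits remain
Read 6: bits[30:31] width=1 -> value=1 (bin 1); offset now 31 = byte 3 bit 7; 1 bits remain

Answer: 31 1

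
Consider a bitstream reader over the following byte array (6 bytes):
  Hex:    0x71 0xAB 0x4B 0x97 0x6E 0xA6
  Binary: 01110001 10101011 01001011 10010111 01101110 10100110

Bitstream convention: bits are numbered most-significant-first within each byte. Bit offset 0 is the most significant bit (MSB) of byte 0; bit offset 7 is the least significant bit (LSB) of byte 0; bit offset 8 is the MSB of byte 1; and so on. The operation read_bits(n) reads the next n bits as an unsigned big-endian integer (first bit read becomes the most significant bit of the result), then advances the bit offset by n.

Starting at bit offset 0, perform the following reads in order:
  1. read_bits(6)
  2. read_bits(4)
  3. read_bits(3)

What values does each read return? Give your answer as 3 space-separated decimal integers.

Read 1: bits[0:6] width=6 -> value=28 (bin 011100); offset now 6 = byte 0 bit 6; 42 bits remain
Read 2: bits[6:10] width=4 -> value=6 (bin 0110); offset now 10 = byte 1 bit 2; 38 bits remain
Read 3: bits[10:13] width=3 -> value=5 (bin 101); offset now 13 = byte 1 bit 5; 35 bits remain

Answer: 28 6 5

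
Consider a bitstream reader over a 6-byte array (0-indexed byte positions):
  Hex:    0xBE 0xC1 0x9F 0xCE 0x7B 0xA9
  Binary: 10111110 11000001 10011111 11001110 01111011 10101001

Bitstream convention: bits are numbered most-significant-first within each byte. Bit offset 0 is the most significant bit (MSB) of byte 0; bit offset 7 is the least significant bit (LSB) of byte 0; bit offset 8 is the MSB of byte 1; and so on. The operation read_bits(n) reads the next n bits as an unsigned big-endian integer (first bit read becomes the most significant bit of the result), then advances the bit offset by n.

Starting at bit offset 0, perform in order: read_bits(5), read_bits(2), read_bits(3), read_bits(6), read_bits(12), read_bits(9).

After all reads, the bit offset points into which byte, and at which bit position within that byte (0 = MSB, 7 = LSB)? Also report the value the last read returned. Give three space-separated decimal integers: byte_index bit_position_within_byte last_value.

Read 1: bits[0:5] width=5 -> value=23 (bin 10111); offset now 5 = byte 0 bit 5; 43 bits remain
Read 2: bits[5:7] width=2 -> value=3 (bin 11); offset now 7 = byte 0 bit 7; 41 bits remain
Read 3: bits[7:10] width=3 -> value=3 (bin 011); offset now 10 = byte 1 bit 2; 38 bits remain
Read 4: bits[10:16] width=6 -> value=1 (bin 000001); offset now 16 = byte 2 bit 0; 32 bits remain
Read 5: bits[16:28] width=12 -> value=2556 (bin 100111111100); offset now 28 = byte 3 bit 4; 20 bits remain
Read 6: bits[28:37] width=9 -> value=463 (bin 111001111); offset now 37 = byte 4 bit 5; 11 bits remain

Answer: 4 5 463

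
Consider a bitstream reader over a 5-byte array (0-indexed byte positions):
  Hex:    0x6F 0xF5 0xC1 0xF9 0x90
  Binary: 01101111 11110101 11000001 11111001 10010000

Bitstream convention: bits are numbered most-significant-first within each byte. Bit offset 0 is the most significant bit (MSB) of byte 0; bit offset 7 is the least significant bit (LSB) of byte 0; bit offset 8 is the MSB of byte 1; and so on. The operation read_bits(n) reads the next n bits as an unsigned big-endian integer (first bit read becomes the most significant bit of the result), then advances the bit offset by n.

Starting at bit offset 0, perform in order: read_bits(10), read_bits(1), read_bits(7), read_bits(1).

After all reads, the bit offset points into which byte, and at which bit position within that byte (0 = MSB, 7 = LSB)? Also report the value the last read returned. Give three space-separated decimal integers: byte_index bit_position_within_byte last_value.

Answer: 2 3 0

Derivation:
Read 1: bits[0:10] width=10 -> value=447 (bin 0110111111); offset now 10 = byte 1 bit 2; 30 bits remain
Read 2: bits[10:11] width=1 -> value=1 (bin 1); offset now 11 = byte 1 bit 3; 29 bits remain
Read 3: bits[11:18] width=7 -> value=87 (bin 1010111); offset now 18 = byte 2 bit 2; 22 bits remain
Read 4: bits[18:19] width=1 -> value=0 (bin 0); offset now 19 = byte 2 bit 3; 21 bits remain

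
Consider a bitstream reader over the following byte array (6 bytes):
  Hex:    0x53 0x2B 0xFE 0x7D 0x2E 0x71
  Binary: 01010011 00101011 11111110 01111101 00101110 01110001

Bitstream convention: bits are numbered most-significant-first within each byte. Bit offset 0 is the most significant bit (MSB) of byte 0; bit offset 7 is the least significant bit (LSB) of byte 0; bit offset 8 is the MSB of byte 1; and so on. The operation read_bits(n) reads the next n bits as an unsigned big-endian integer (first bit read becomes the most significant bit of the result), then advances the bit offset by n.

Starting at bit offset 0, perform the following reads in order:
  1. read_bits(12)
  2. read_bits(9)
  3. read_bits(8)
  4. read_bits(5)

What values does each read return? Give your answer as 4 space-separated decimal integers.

Read 1: bits[0:12] width=12 -> value=1330 (bin 010100110010); offset now 12 = byte 1 bit 4; 36 bits remain
Read 2: bits[12:21] width=9 -> value=383 (bin 101111111); offset now 21 = byte 2 bit 5; 27 bits remain
Read 3: bits[21:29] width=8 -> value=207 (bin 11001111); offset now 29 = byte 3 bit 5; 19 bits remain
Read 4: bits[29:34] width=5 -> value=20 (bin 10100); offset now 34 = byte 4 bit 2; 14 bits remain

Answer: 1330 383 207 20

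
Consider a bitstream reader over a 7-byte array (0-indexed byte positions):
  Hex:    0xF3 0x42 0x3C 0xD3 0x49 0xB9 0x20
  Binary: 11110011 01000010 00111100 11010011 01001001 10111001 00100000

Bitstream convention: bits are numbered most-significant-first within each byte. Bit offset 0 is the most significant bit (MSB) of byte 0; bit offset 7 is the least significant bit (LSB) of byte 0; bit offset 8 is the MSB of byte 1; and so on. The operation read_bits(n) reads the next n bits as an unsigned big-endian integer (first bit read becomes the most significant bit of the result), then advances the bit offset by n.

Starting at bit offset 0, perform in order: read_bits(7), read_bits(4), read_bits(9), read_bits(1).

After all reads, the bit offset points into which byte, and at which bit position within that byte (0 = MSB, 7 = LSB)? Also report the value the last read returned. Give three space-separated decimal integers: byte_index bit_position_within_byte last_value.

Read 1: bits[0:7] width=7 -> value=121 (bin 1111001); offset now 7 = byte 0 bit 7; 49 bits remain
Read 2: bits[7:11] width=4 -> value=10 (bin 1010); offset now 11 = byte 1 bit 3; 45 bits remain
Read 3: bits[11:20] width=9 -> value=35 (bin 000100011); offset now 20 = byte 2 bit 4; 36 bits remain
Read 4: bits[20:21] width=1 -> value=1 (bin 1); offset now 21 = byte 2 bit 5; 35 bits remain

Answer: 2 5 1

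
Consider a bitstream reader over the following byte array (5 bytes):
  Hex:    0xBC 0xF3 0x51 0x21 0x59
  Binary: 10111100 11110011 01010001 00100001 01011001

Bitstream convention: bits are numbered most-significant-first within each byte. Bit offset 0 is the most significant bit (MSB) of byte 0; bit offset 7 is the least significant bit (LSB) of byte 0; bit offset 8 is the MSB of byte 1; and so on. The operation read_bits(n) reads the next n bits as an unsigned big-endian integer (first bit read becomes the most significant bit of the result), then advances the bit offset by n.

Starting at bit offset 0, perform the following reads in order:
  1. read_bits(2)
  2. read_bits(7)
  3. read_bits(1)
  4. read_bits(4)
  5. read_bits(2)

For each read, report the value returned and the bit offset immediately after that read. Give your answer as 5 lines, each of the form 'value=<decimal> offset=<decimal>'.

Read 1: bits[0:2] width=2 -> value=2 (bin 10); offset now 2 = byte 0 bit 2; 38 bits remain
Read 2: bits[2:9] width=7 -> value=121 (bin 1111001); offset now 9 = byte 1 bit 1; 31 bits remain
Read 3: bits[9:10] width=1 -> value=1 (bin 1); offset now 10 = byte 1 bit 2; 30 bits remain
Read 4: bits[10:14] width=4 -> value=12 (bin 1100); offset now 14 = byte 1 bit 6; 26 bits remain
Read 5: bits[14:16] width=2 -> value=3 (bin 11); offset now 16 = byte 2 bit 0; 24 bits remain

Answer: value=2 offset=2
value=121 offset=9
value=1 offset=10
value=12 offset=14
value=3 offset=16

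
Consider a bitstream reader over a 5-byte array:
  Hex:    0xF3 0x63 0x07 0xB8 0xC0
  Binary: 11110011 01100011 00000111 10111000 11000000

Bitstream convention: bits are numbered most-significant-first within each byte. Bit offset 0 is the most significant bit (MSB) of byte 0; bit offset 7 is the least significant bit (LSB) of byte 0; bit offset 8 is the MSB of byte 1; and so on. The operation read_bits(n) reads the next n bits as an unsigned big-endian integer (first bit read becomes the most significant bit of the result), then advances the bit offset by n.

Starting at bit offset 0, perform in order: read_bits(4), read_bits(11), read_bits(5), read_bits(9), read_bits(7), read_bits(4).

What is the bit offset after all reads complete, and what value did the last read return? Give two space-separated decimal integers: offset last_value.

Answer: 40 0

Derivation:
Read 1: bits[0:4] width=4 -> value=15 (bin 1111); offset now 4 = byte 0 bit 4; 36 bits remain
Read 2: bits[4:15] width=11 -> value=433 (bin 00110110001); offset now 15 = byte 1 bit 7; 25 bits remain
Read 3: bits[15:20] width=5 -> value=16 (bin 10000); offset now 20 = byte 2 bit 4; 20 bits remain
Read 4: bits[20:29] width=9 -> value=247 (bin 011110111); offset now 29 = byte 3 bit 5; 11 bits remain
Read 5: bits[29:36] width=7 -> value=12 (bin 0001100); offset now 36 = byte 4 bit 4; 4 bits remain
Read 6: bits[36:40] width=4 -> value=0 (bin 0000); offset now 40 = byte 5 bit 0; 0 bits remain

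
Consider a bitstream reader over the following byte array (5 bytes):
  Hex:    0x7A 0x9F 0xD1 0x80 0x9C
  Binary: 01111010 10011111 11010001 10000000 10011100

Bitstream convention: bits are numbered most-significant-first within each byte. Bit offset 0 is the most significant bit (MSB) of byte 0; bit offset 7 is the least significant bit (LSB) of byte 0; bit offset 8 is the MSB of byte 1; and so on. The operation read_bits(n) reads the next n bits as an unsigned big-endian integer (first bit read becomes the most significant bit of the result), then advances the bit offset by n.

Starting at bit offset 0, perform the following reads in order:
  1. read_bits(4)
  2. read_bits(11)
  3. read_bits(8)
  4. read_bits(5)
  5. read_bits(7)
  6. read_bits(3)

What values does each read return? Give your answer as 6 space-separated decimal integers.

Answer: 7 1359 232 24 4 7

Derivation:
Read 1: bits[0:4] width=4 -> value=7 (bin 0111); offset now 4 = byte 0 bit 4; 36 bits remain
Read 2: bits[4:15] width=11 -> value=1359 (bin 10101001111); offset now 15 = byte 1 bit 7; 25 bits remain
Read 3: bits[15:23] width=8 -> value=232 (bin 11101000); offset now 23 = byte 2 bit 7; 17 bits remain
Read 4: bits[23:28] width=5 -> value=24 (bin 11000); offset now 28 = byte 3 bit 4; 12 bits remain
Read 5: bits[28:35] width=7 -> value=4 (bin 0000100); offset now 35 = byte 4 bit 3; 5 bits remain
Read 6: bits[35:38] width=3 -> value=7 (bin 111); offset now 38 = byte 4 bit 6; 2 bits remain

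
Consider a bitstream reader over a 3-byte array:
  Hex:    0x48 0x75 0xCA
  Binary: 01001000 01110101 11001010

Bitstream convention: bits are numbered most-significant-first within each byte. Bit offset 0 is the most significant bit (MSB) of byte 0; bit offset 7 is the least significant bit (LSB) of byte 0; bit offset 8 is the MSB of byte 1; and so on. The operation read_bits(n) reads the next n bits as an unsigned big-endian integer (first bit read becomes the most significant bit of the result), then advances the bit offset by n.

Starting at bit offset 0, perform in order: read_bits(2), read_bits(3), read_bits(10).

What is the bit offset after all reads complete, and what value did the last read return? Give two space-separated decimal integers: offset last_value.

Read 1: bits[0:2] width=2 -> value=1 (bin 01); offset now 2 = byte 0 bit 2; 22 bits remain
Read 2: bits[2:5] width=3 -> value=1 (bin 001); offset now 5 = byte 0 bit 5; 19 bits remain
Read 3: bits[5:15] width=10 -> value=58 (bin 0000111010); offset now 15 = byte 1 bit 7; 9 bits remain

Answer: 15 58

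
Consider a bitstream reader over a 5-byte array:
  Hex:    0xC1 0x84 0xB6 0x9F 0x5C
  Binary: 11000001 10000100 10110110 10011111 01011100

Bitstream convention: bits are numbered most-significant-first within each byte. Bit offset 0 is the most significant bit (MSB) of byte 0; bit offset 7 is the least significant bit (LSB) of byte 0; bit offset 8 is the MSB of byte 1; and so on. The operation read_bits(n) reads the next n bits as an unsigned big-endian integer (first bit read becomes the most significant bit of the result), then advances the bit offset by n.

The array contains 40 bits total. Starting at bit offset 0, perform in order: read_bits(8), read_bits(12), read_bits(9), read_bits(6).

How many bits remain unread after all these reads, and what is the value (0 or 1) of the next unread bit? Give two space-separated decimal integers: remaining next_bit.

Read 1: bits[0:8] width=8 -> value=193 (bin 11000001); offset now 8 = byte 1 bit 0; 32 bits remain
Read 2: bits[8:20] width=12 -> value=2123 (bin 100001001011); offset now 20 = byte 2 bit 4; 20 bits remain
Read 3: bits[20:29] width=9 -> value=211 (bin 011010011); offset now 29 = byte 3 bit 5; 11 bits remain
Read 4: bits[29:35] width=6 -> value=58 (bin 111010); offset now 35 = byte 4 bit 3; 5 bits remain

Answer: 5 1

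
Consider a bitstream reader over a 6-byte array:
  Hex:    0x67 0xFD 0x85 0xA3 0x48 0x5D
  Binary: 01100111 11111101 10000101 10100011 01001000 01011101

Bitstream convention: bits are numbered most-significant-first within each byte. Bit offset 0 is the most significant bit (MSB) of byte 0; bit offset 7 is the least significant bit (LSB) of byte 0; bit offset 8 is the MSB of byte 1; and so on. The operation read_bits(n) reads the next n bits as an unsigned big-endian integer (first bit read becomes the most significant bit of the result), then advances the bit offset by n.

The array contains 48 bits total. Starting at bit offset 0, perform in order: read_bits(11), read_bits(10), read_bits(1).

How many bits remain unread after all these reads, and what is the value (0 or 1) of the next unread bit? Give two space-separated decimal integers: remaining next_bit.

Read 1: bits[0:11] width=11 -> value=831 (bin 01100111111); offset now 11 = byte 1 bit 3; 37 bits remain
Read 2: bits[11:21] width=10 -> value=944 (bin 1110110000); offset now 21 = byte 2 bit 5; 27 bits remain
Read 3: bits[21:22] width=1 -> value=1 (bin 1); offset now 22 = byte 2 bit 6; 26 bits remain

Answer: 26 0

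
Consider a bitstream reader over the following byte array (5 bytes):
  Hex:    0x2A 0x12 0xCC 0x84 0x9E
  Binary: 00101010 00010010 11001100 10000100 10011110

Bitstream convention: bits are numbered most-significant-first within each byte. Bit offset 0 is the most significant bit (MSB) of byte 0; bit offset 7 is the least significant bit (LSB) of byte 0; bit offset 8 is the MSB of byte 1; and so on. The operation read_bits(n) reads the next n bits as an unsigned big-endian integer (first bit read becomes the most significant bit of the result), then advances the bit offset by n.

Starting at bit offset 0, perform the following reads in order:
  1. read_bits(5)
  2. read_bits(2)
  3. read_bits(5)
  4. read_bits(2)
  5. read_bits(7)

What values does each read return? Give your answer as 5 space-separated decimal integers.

Answer: 5 1 1 0 89

Derivation:
Read 1: bits[0:5] width=5 -> value=5 (bin 00101); offset now 5 = byte 0 bit 5; 35 bits remain
Read 2: bits[5:7] width=2 -> value=1 (bin 01); offset now 7 = byte 0 bit 7; 33 bits remain
Read 3: bits[7:12] width=5 -> value=1 (bin 00001); offset now 12 = byte 1 bit 4; 28 bits remain
Read 4: bits[12:14] width=2 -> value=0 (bin 00); offset now 14 = byte 1 bit 6; 26 bits remain
Read 5: bits[14:21] width=7 -> value=89 (bin 1011001); offset now 21 = byte 2 bit 5; 19 bits remain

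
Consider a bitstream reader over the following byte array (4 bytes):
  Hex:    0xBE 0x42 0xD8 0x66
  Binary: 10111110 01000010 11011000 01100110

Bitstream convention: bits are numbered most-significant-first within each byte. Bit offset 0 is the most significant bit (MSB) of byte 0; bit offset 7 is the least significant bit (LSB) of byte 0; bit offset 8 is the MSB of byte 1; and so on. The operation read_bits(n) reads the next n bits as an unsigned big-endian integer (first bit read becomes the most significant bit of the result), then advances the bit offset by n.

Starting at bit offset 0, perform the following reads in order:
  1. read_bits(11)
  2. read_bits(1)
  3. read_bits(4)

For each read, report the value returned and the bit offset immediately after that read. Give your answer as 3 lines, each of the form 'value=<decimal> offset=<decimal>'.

Answer: value=1522 offset=11
value=0 offset=12
value=2 offset=16

Derivation:
Read 1: bits[0:11] width=11 -> value=1522 (bin 10111110010); offset now 11 = byte 1 bit 3; 21 bits remain
Read 2: bits[11:12] width=1 -> value=0 (bin 0); offset now 12 = byte 1 bit 4; 20 bits remain
Read 3: bits[12:16] width=4 -> value=2 (bin 0010); offset now 16 = byte 2 bit 0; 16 bits remain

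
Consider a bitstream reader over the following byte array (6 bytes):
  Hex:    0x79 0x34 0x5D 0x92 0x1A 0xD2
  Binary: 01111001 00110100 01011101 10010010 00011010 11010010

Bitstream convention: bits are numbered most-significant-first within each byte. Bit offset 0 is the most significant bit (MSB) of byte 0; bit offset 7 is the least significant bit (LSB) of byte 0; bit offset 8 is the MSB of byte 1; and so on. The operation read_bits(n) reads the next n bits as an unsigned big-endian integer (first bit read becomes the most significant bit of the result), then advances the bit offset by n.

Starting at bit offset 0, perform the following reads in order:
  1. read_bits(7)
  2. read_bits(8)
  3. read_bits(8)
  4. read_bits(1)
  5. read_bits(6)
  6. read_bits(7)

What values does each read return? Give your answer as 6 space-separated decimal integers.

Read 1: bits[0:7] width=7 -> value=60 (bin 0111100); offset now 7 = byte 0 bit 7; 41 bits remain
Read 2: bits[7:15] width=8 -> value=154 (bin 10011010); offset now 15 = byte 1 bit 7; 33 bits remain
Read 3: bits[15:23] width=8 -> value=46 (bin 00101110); offset now 23 = byte 2 bit 7; 25 bits remain
Read 4: bits[23:24] width=1 -> value=1 (bin 1); offset now 24 = byte 3 bit 0; 24 bits remain
Read 5: bits[24:30] width=6 -> value=36 (bin 100100); offset now 30 = byte 3 bit 6; 18 bits remain
Read 6: bits[30:37] width=7 -> value=67 (bin 1000011); offset now 37 = byte 4 bit 5; 11 bits remain

Answer: 60 154 46 1 36 67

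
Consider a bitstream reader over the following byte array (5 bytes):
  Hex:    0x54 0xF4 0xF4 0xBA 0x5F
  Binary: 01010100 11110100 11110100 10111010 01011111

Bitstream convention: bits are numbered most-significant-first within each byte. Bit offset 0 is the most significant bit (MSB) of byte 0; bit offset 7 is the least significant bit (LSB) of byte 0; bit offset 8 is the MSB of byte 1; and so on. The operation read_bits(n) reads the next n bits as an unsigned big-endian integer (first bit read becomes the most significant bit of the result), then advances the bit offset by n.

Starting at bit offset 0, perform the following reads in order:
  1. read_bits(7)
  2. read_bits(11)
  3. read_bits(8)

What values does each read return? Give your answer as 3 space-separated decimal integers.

Answer: 42 979 210

Derivation:
Read 1: bits[0:7] width=7 -> value=42 (bin 0101010); offset now 7 = byte 0 bit 7; 33 bits remain
Read 2: bits[7:18] width=11 -> value=979 (bin 01111010011); offset now 18 = byte 2 bit 2; 22 bits remain
Read 3: bits[18:26] width=8 -> value=210 (bin 11010010); offset now 26 = byte 3 bit 2; 14 bits remain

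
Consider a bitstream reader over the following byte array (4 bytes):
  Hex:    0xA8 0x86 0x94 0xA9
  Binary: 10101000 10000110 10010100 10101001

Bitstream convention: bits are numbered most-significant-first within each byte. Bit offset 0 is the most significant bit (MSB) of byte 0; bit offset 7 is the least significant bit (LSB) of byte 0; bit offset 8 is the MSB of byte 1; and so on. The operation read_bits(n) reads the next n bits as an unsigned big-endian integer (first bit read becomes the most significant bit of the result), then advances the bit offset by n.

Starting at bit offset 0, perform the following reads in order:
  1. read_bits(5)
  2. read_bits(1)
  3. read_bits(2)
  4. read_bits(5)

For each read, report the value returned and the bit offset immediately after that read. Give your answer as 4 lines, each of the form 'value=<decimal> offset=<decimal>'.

Read 1: bits[0:5] width=5 -> value=21 (bin 10101); offset now 5 = byte 0 bit 5; 27 bits remain
Read 2: bits[5:6] width=1 -> value=0 (bin 0); offset now 6 = byte 0 bit 6; 26 bits remain
Read 3: bits[6:8] width=2 -> value=0 (bin 00); offset now 8 = byte 1 bit 0; 24 bits remain
Read 4: bits[8:13] width=5 -> value=16 (bin 10000); offset now 13 = byte 1 bit 5; 19 bits remain

Answer: value=21 offset=5
value=0 offset=6
value=0 offset=8
value=16 offset=13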